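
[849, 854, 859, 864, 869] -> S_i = 849 + 5*i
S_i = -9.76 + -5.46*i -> [-9.76, -15.22, -20.68, -26.14, -31.6]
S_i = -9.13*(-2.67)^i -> [-9.13, 24.38, -65.09, 173.78, -464.0]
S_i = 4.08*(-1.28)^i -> [4.08, -5.22, 6.68, -8.56, 10.95]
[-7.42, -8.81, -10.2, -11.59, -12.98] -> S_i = -7.42 + -1.39*i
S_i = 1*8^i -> [1, 8, 64, 512, 4096]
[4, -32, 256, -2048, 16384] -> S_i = 4*-8^i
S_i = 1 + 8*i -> [1, 9, 17, 25, 33]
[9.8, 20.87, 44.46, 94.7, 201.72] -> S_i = 9.80*2.13^i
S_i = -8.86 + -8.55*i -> [-8.86, -17.41, -25.96, -34.51, -43.06]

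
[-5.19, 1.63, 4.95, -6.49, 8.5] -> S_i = Random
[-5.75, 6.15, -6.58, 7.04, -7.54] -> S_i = -5.75*(-1.07)^i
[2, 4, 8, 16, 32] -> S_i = 2*2^i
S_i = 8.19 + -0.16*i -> [8.19, 8.03, 7.87, 7.71, 7.55]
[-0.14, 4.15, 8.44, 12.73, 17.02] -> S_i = -0.14 + 4.29*i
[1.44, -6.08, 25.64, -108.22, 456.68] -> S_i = 1.44*(-4.22)^i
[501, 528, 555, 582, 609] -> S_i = 501 + 27*i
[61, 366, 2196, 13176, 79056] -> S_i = 61*6^i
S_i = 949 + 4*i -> [949, 953, 957, 961, 965]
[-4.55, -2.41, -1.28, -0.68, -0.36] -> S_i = -4.55*0.53^i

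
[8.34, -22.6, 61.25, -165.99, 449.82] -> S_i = 8.34*(-2.71)^i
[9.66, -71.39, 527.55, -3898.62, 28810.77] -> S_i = 9.66*(-7.39)^i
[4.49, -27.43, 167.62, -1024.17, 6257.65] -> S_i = 4.49*(-6.11)^i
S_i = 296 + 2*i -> [296, 298, 300, 302, 304]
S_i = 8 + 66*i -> [8, 74, 140, 206, 272]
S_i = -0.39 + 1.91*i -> [-0.39, 1.52, 3.43, 5.34, 7.25]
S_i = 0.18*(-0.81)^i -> [0.18, -0.15, 0.12, -0.1, 0.08]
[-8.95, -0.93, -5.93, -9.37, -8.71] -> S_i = Random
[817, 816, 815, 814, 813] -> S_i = 817 + -1*i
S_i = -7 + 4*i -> [-7, -3, 1, 5, 9]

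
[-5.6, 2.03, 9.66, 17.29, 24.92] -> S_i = -5.60 + 7.63*i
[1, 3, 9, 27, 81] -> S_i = 1*3^i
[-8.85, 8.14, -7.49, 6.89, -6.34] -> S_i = -8.85*(-0.92)^i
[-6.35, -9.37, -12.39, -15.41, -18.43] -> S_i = -6.35 + -3.02*i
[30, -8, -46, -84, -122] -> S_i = 30 + -38*i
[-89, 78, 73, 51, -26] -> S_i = Random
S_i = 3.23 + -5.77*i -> [3.23, -2.54, -8.31, -14.08, -19.85]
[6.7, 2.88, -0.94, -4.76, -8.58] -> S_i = 6.70 + -3.82*i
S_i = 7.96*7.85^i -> [7.96, 62.49, 490.52, 3850.54, 30226.77]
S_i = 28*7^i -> [28, 196, 1372, 9604, 67228]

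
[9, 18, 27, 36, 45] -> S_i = 9 + 9*i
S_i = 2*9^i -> [2, 18, 162, 1458, 13122]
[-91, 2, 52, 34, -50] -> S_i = Random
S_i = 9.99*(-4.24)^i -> [9.99, -42.36, 179.6, -761.49, 3228.71]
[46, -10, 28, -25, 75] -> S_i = Random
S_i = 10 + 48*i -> [10, 58, 106, 154, 202]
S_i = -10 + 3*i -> [-10, -7, -4, -1, 2]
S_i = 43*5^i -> [43, 215, 1075, 5375, 26875]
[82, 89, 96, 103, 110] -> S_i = 82 + 7*i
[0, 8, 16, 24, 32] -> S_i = 0 + 8*i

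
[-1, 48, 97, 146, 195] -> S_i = -1 + 49*i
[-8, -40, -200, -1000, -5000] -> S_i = -8*5^i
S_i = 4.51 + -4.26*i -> [4.51, 0.25, -4.01, -8.27, -12.53]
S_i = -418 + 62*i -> [-418, -356, -294, -232, -170]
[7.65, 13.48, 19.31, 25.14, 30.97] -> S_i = 7.65 + 5.83*i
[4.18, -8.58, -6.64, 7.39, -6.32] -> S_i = Random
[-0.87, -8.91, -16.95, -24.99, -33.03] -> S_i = -0.87 + -8.04*i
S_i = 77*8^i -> [77, 616, 4928, 39424, 315392]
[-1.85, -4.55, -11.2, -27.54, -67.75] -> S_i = -1.85*2.46^i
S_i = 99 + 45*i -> [99, 144, 189, 234, 279]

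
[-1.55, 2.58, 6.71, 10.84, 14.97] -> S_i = -1.55 + 4.13*i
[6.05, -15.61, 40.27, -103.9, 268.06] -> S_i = 6.05*(-2.58)^i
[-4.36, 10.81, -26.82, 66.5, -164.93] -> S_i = -4.36*(-2.48)^i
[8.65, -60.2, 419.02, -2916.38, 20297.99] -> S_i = 8.65*(-6.96)^i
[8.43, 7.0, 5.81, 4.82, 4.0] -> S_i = 8.43*0.83^i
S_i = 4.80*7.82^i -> [4.8, 37.54, 293.53, 2295.42, 17950.16]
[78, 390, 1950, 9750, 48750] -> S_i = 78*5^i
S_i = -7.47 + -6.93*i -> [-7.47, -14.4, -21.33, -28.26, -35.19]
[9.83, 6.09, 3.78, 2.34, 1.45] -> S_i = 9.83*0.62^i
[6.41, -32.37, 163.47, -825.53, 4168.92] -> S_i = 6.41*(-5.05)^i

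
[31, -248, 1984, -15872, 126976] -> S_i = 31*-8^i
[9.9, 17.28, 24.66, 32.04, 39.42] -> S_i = 9.90 + 7.38*i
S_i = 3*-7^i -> [3, -21, 147, -1029, 7203]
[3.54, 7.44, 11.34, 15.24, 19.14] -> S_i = 3.54 + 3.90*i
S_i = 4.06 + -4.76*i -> [4.06, -0.7, -5.46, -10.22, -14.98]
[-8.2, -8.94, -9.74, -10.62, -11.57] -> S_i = -8.20*1.09^i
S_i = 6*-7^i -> [6, -42, 294, -2058, 14406]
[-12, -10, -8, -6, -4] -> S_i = -12 + 2*i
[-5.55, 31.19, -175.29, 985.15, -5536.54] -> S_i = -5.55*(-5.62)^i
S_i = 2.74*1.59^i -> [2.74, 4.36, 6.93, 11.01, 17.51]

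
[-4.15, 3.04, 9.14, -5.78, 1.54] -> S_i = Random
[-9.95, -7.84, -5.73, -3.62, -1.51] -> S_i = -9.95 + 2.11*i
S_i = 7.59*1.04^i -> [7.59, 7.89, 8.21, 8.54, 8.88]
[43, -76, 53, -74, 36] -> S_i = Random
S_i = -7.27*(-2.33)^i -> [-7.27, 16.94, -39.47, 91.96, -214.27]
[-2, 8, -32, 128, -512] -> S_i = -2*-4^i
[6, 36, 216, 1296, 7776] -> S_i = 6*6^i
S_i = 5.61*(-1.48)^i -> [5.61, -8.3, 12.29, -18.19, 26.92]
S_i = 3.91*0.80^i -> [3.91, 3.13, 2.5, 2.0, 1.6]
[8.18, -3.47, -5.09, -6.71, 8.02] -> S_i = Random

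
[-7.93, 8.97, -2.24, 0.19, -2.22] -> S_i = Random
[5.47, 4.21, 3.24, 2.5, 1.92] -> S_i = 5.47*0.77^i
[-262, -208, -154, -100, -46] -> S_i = -262 + 54*i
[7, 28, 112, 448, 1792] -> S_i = 7*4^i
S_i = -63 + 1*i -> [-63, -62, -61, -60, -59]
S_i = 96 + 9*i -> [96, 105, 114, 123, 132]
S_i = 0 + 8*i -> [0, 8, 16, 24, 32]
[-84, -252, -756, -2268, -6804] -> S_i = -84*3^i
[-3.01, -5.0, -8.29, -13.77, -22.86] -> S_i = -3.01*1.66^i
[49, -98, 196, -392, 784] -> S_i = 49*-2^i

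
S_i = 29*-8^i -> [29, -232, 1856, -14848, 118784]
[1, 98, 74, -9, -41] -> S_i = Random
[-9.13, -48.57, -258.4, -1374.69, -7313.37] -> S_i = -9.13*5.32^i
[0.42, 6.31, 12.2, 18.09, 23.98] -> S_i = 0.42 + 5.89*i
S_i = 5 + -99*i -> [5, -94, -193, -292, -391]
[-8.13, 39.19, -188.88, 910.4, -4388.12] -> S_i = -8.13*(-4.82)^i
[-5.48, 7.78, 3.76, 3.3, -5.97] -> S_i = Random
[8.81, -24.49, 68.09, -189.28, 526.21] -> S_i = 8.81*(-2.78)^i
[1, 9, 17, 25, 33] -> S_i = 1 + 8*i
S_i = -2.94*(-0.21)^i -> [-2.94, 0.62, -0.13, 0.03, -0.01]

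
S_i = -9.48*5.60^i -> [-9.48, -53.09, -297.29, -1664.84, -9323.1]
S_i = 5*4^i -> [5, 20, 80, 320, 1280]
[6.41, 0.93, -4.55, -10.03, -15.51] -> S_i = 6.41 + -5.48*i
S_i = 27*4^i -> [27, 108, 432, 1728, 6912]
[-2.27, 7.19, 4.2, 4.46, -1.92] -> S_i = Random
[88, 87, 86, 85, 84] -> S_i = 88 + -1*i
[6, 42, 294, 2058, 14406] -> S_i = 6*7^i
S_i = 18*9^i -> [18, 162, 1458, 13122, 118098]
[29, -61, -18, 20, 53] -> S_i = Random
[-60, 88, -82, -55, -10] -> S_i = Random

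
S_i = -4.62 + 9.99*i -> [-4.62, 5.37, 15.36, 25.35, 35.34]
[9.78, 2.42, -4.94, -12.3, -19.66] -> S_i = 9.78 + -7.36*i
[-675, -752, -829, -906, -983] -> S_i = -675 + -77*i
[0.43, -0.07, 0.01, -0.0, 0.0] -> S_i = 0.43*(-0.16)^i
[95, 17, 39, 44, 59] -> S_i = Random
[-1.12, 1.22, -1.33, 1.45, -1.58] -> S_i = -1.12*(-1.09)^i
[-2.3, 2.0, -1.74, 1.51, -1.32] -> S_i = -2.30*(-0.87)^i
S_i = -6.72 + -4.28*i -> [-6.72, -11.0, -15.28, -19.56, -23.84]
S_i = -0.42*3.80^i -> [-0.42, -1.6, -6.06, -23.05, -87.58]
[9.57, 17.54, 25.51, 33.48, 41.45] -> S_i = 9.57 + 7.97*i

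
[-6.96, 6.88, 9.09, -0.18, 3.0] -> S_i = Random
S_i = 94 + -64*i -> [94, 30, -34, -98, -162]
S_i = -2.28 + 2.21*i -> [-2.28, -0.07, 2.14, 4.35, 6.56]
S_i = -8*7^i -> [-8, -56, -392, -2744, -19208]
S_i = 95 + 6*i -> [95, 101, 107, 113, 119]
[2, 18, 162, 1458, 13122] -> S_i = 2*9^i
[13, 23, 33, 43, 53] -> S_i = 13 + 10*i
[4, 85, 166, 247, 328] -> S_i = 4 + 81*i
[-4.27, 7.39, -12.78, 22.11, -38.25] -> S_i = -4.27*(-1.73)^i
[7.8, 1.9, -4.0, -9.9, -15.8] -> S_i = 7.80 + -5.90*i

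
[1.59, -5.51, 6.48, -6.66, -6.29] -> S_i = Random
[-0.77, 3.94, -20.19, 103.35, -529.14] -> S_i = -0.77*(-5.12)^i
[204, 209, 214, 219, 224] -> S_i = 204 + 5*i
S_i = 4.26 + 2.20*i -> [4.26, 6.46, 8.66, 10.86, 13.06]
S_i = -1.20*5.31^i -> [-1.2, -6.37, -33.84, -179.67, -954.02]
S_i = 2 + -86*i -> [2, -84, -170, -256, -342]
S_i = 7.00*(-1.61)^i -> [7.0, -11.27, 18.14, -29.21, 47.03]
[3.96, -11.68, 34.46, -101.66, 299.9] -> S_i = 3.96*(-2.95)^i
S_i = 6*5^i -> [6, 30, 150, 750, 3750]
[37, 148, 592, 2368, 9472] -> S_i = 37*4^i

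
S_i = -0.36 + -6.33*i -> [-0.36, -6.69, -13.02, -19.35, -25.68]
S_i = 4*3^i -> [4, 12, 36, 108, 324]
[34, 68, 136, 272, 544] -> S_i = 34*2^i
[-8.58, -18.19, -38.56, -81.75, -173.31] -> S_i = -8.58*2.12^i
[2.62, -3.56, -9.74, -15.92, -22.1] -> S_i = 2.62 + -6.18*i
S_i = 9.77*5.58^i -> [9.77, 54.52, 304.2, 1697.45, 9471.77]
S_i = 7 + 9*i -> [7, 16, 25, 34, 43]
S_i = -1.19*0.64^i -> [-1.19, -0.76, -0.49, -0.31, -0.2]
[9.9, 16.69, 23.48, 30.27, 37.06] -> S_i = 9.90 + 6.79*i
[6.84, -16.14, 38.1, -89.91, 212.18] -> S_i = 6.84*(-2.36)^i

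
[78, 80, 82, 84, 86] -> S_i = 78 + 2*i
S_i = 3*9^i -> [3, 27, 243, 2187, 19683]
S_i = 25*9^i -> [25, 225, 2025, 18225, 164025]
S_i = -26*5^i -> [-26, -130, -650, -3250, -16250]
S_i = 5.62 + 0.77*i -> [5.62, 6.39, 7.16, 7.93, 8.7]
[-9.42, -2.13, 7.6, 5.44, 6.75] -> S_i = Random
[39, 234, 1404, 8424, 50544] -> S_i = 39*6^i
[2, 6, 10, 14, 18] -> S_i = 2 + 4*i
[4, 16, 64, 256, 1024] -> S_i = 4*4^i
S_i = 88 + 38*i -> [88, 126, 164, 202, 240]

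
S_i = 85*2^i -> [85, 170, 340, 680, 1360]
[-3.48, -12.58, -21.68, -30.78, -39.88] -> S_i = -3.48 + -9.10*i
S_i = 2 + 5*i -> [2, 7, 12, 17, 22]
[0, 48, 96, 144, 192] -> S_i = 0 + 48*i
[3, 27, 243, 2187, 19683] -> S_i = 3*9^i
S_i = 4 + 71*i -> [4, 75, 146, 217, 288]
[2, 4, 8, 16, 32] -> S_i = 2*2^i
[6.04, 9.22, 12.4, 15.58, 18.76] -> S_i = 6.04 + 3.18*i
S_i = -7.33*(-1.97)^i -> [-7.33, 14.44, -28.45, 56.04, -110.4]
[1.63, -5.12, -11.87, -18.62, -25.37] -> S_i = 1.63 + -6.75*i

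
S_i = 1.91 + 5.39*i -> [1.91, 7.3, 12.69, 18.08, 23.47]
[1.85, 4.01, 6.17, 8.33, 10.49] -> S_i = 1.85 + 2.16*i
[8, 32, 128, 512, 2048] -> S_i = 8*4^i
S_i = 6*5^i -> [6, 30, 150, 750, 3750]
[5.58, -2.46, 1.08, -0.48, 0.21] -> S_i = 5.58*(-0.44)^i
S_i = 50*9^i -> [50, 450, 4050, 36450, 328050]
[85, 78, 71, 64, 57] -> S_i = 85 + -7*i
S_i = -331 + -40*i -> [-331, -371, -411, -451, -491]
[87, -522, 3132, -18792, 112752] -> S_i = 87*-6^i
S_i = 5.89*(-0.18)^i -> [5.89, -1.06, 0.19, -0.03, 0.01]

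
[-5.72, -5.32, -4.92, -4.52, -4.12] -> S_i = -5.72 + 0.40*i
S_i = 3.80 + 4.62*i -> [3.8, 8.42, 13.04, 17.66, 22.28]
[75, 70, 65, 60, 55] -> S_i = 75 + -5*i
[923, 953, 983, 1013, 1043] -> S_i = 923 + 30*i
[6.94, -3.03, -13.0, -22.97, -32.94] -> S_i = 6.94 + -9.97*i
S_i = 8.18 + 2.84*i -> [8.18, 11.02, 13.86, 16.7, 19.54]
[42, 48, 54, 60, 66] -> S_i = 42 + 6*i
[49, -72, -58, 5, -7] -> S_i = Random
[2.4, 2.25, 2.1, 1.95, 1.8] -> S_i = 2.40 + -0.15*i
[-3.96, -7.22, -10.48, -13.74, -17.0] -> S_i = -3.96 + -3.26*i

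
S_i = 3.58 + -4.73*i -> [3.58, -1.15, -5.88, -10.61, -15.34]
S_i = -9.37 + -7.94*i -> [-9.37, -17.31, -25.25, -33.19, -41.13]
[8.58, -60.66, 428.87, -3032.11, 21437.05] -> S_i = 8.58*(-7.07)^i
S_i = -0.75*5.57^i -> [-0.75, -4.18, -23.27, -129.61, -721.91]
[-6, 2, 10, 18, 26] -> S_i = -6 + 8*i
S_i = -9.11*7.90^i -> [-9.11, -71.97, -568.56, -4491.59, -35483.52]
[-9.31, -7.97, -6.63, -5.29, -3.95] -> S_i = -9.31 + 1.34*i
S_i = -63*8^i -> [-63, -504, -4032, -32256, -258048]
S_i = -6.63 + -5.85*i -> [-6.63, -12.48, -18.33, -24.18, -30.03]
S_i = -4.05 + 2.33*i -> [-4.05, -1.72, 0.61, 2.94, 5.27]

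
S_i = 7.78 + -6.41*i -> [7.78, 1.37, -5.04, -11.45, -17.86]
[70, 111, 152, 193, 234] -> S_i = 70 + 41*i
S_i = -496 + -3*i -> [-496, -499, -502, -505, -508]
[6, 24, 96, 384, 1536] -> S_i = 6*4^i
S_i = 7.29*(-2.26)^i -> [7.29, -16.48, 37.23, -84.15, 190.18]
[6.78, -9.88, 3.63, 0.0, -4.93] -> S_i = Random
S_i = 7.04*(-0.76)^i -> [7.04, -5.35, 4.07, -3.09, 2.35]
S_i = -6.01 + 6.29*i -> [-6.01, 0.28, 6.57, 12.86, 19.15]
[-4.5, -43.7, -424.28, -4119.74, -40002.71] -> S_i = -4.50*9.71^i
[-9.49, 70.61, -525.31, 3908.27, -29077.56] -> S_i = -9.49*(-7.44)^i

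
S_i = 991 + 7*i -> [991, 998, 1005, 1012, 1019]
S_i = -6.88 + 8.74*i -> [-6.88, 1.86, 10.6, 19.34, 28.08]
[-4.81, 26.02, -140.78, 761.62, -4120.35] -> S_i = -4.81*(-5.41)^i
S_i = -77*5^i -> [-77, -385, -1925, -9625, -48125]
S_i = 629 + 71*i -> [629, 700, 771, 842, 913]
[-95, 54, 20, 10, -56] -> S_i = Random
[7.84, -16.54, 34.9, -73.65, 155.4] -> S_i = 7.84*(-2.11)^i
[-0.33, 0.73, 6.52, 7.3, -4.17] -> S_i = Random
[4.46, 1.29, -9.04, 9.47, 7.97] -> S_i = Random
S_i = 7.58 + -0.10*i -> [7.58, 7.48, 7.38, 7.28, 7.18]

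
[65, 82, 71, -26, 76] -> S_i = Random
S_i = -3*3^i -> [-3, -9, -27, -81, -243]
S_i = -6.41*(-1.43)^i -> [-6.41, 9.17, -13.11, 18.74, -26.8]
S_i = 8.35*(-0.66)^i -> [8.35, -5.51, 3.64, -2.4, 1.58]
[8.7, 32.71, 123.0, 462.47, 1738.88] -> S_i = 8.70*3.76^i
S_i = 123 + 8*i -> [123, 131, 139, 147, 155]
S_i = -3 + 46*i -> [-3, 43, 89, 135, 181]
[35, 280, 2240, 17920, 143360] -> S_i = 35*8^i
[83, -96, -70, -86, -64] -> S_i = Random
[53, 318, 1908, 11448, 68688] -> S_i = 53*6^i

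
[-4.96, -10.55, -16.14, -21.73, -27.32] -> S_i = -4.96 + -5.59*i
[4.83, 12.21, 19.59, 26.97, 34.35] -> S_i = 4.83 + 7.38*i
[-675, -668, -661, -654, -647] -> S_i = -675 + 7*i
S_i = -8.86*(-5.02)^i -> [-8.86, 44.48, -223.28, 1120.84, -5626.63]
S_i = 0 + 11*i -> [0, 11, 22, 33, 44]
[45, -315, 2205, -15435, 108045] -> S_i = 45*-7^i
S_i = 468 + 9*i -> [468, 477, 486, 495, 504]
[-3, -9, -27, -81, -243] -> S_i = -3*3^i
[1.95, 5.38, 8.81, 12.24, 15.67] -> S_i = 1.95 + 3.43*i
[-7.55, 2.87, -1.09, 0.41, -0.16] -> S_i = -7.55*(-0.38)^i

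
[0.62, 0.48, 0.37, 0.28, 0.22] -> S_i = 0.62*0.77^i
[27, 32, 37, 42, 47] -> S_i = 27 + 5*i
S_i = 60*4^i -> [60, 240, 960, 3840, 15360]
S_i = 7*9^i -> [7, 63, 567, 5103, 45927]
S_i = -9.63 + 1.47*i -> [-9.63, -8.16, -6.69, -5.22, -3.75]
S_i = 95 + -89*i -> [95, 6, -83, -172, -261]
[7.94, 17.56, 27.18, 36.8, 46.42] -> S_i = 7.94 + 9.62*i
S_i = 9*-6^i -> [9, -54, 324, -1944, 11664]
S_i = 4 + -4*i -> [4, 0, -4, -8, -12]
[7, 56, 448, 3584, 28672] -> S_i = 7*8^i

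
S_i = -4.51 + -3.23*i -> [-4.51, -7.74, -10.97, -14.2, -17.43]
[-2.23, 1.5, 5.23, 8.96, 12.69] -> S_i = -2.23 + 3.73*i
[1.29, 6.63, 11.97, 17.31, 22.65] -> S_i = 1.29 + 5.34*i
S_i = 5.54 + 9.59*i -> [5.54, 15.13, 24.72, 34.31, 43.9]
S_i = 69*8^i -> [69, 552, 4416, 35328, 282624]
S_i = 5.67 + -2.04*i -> [5.67, 3.63, 1.59, -0.45, -2.49]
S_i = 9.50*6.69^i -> [9.5, 63.56, 425.18, 2844.47, 19029.53]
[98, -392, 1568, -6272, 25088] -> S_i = 98*-4^i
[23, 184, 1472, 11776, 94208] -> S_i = 23*8^i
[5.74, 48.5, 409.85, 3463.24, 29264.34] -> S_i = 5.74*8.45^i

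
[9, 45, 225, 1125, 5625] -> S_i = 9*5^i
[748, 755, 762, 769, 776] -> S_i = 748 + 7*i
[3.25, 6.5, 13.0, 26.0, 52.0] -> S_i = 3.25*2.00^i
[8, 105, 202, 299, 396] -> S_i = 8 + 97*i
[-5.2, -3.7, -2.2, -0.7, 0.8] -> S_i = -5.20 + 1.50*i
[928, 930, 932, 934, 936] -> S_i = 928 + 2*i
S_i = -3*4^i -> [-3, -12, -48, -192, -768]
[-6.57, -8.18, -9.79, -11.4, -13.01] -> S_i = -6.57 + -1.61*i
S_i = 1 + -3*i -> [1, -2, -5, -8, -11]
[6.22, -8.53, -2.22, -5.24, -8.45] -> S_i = Random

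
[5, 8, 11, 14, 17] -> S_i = 5 + 3*i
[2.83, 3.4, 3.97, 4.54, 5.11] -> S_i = 2.83 + 0.57*i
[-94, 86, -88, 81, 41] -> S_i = Random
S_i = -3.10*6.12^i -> [-3.1, -18.97, -116.11, -710.58, -4348.78]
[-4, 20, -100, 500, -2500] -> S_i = -4*-5^i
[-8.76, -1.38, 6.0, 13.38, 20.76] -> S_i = -8.76 + 7.38*i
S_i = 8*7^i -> [8, 56, 392, 2744, 19208]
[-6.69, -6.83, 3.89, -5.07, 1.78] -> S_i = Random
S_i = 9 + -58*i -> [9, -49, -107, -165, -223]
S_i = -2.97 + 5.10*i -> [-2.97, 2.13, 7.23, 12.33, 17.43]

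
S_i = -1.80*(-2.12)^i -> [-1.8, 3.82, -8.09, 17.15, -36.36]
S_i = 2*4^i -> [2, 8, 32, 128, 512]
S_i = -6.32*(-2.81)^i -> [-6.32, 17.76, -49.9, 140.23, -394.04]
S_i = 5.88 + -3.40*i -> [5.88, 2.48, -0.92, -4.32, -7.72]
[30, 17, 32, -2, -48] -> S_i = Random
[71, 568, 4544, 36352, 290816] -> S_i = 71*8^i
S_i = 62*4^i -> [62, 248, 992, 3968, 15872]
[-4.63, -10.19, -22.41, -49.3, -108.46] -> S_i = -4.63*2.20^i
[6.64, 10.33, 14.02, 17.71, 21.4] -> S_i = 6.64 + 3.69*i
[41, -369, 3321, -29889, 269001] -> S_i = 41*-9^i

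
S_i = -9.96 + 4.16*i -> [-9.96, -5.8, -1.64, 2.52, 6.68]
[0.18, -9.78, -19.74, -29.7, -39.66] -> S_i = 0.18 + -9.96*i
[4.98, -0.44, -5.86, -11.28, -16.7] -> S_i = 4.98 + -5.42*i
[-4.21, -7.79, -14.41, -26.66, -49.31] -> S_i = -4.21*1.85^i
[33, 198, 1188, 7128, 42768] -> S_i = 33*6^i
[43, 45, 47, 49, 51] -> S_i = 43 + 2*i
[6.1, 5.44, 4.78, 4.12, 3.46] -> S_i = 6.10 + -0.66*i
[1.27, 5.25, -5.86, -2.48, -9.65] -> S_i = Random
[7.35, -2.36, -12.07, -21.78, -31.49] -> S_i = 7.35 + -9.71*i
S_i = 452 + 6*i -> [452, 458, 464, 470, 476]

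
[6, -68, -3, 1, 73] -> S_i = Random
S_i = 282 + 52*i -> [282, 334, 386, 438, 490]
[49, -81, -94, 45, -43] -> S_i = Random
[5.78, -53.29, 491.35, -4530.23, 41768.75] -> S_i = 5.78*(-9.22)^i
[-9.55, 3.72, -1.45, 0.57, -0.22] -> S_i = -9.55*(-0.39)^i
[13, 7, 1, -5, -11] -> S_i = 13 + -6*i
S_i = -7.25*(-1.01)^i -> [-7.25, 7.32, -7.4, 7.47, -7.54]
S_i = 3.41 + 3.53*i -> [3.41, 6.94, 10.47, 14.0, 17.53]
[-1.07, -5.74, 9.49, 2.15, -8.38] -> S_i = Random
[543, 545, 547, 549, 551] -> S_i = 543 + 2*i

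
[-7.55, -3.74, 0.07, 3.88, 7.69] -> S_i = -7.55 + 3.81*i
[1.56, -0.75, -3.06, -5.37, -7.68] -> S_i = 1.56 + -2.31*i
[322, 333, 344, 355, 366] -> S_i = 322 + 11*i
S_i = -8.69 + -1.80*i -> [-8.69, -10.49, -12.29, -14.09, -15.89]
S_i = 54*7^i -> [54, 378, 2646, 18522, 129654]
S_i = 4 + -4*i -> [4, 0, -4, -8, -12]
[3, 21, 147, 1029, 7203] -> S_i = 3*7^i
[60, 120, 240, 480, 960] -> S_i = 60*2^i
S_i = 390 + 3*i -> [390, 393, 396, 399, 402]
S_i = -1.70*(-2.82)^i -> [-1.7, 4.79, -13.52, 38.12, -107.51]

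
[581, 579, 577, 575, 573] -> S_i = 581 + -2*i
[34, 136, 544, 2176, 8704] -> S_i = 34*4^i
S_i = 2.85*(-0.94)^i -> [2.85, -2.68, 2.52, -2.37, 2.23]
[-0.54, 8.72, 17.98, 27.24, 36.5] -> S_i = -0.54 + 9.26*i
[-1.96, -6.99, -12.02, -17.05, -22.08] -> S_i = -1.96 + -5.03*i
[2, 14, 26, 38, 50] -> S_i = 2 + 12*i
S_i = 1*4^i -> [1, 4, 16, 64, 256]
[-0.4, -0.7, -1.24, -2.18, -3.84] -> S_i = -0.40*1.76^i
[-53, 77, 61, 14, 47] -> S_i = Random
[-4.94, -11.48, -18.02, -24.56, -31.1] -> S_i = -4.94 + -6.54*i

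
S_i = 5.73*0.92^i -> [5.73, 5.27, 4.85, 4.46, 4.1]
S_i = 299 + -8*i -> [299, 291, 283, 275, 267]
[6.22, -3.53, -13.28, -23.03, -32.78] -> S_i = 6.22 + -9.75*i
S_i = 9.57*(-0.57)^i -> [9.57, -5.45, 3.11, -1.77, 1.01]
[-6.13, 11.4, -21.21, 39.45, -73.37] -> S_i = -6.13*(-1.86)^i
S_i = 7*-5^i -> [7, -35, 175, -875, 4375]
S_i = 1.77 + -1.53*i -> [1.77, 0.24, -1.29, -2.82, -4.35]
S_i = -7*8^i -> [-7, -56, -448, -3584, -28672]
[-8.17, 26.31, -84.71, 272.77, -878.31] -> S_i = -8.17*(-3.22)^i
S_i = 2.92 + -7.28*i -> [2.92, -4.36, -11.64, -18.92, -26.2]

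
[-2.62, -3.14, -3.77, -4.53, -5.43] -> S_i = -2.62*1.20^i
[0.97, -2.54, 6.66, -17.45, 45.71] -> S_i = 0.97*(-2.62)^i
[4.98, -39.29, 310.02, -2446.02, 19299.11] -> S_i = 4.98*(-7.89)^i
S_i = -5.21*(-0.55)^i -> [-5.21, 2.87, -1.58, 0.87, -0.48]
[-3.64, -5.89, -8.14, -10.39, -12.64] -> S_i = -3.64 + -2.25*i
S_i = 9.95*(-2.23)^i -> [9.95, -22.19, 49.48, -110.34, 246.06]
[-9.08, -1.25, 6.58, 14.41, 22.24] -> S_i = -9.08 + 7.83*i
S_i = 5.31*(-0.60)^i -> [5.31, -3.19, 1.91, -1.15, 0.69]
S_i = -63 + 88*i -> [-63, 25, 113, 201, 289]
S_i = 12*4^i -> [12, 48, 192, 768, 3072]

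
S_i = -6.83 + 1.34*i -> [-6.83, -5.49, -4.15, -2.81, -1.47]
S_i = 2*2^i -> [2, 4, 8, 16, 32]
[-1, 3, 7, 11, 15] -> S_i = -1 + 4*i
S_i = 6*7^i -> [6, 42, 294, 2058, 14406]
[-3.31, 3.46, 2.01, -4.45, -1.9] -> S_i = Random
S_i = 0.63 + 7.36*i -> [0.63, 7.99, 15.35, 22.71, 30.07]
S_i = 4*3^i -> [4, 12, 36, 108, 324]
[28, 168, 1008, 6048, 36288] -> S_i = 28*6^i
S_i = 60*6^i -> [60, 360, 2160, 12960, 77760]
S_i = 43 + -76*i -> [43, -33, -109, -185, -261]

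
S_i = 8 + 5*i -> [8, 13, 18, 23, 28]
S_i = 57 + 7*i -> [57, 64, 71, 78, 85]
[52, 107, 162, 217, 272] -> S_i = 52 + 55*i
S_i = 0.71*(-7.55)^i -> [0.71, -5.36, 40.47, -305.56, 2306.99]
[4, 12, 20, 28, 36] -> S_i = 4 + 8*i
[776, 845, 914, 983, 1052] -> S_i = 776 + 69*i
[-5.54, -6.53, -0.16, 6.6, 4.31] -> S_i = Random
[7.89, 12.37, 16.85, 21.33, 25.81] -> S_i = 7.89 + 4.48*i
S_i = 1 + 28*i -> [1, 29, 57, 85, 113]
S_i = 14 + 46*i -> [14, 60, 106, 152, 198]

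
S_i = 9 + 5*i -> [9, 14, 19, 24, 29]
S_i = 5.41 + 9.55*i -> [5.41, 14.96, 24.51, 34.06, 43.61]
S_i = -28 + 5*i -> [-28, -23, -18, -13, -8]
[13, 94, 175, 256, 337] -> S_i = 13 + 81*i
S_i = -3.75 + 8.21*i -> [-3.75, 4.46, 12.67, 20.88, 29.09]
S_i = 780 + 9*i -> [780, 789, 798, 807, 816]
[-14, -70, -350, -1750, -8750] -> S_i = -14*5^i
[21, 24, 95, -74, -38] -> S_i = Random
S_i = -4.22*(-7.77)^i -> [-4.22, 32.79, -254.77, 1979.59, -15381.42]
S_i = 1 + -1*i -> [1, 0, -1, -2, -3]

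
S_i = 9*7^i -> [9, 63, 441, 3087, 21609]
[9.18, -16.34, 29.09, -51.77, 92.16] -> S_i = 9.18*(-1.78)^i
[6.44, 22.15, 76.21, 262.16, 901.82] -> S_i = 6.44*3.44^i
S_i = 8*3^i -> [8, 24, 72, 216, 648]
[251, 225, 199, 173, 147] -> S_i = 251 + -26*i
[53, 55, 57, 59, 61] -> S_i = 53 + 2*i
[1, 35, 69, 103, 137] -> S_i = 1 + 34*i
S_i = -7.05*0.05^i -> [-7.05, -0.35, -0.02, -0.0, -0.0]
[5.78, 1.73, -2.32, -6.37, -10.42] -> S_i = 5.78 + -4.05*i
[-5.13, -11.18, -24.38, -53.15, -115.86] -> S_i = -5.13*2.18^i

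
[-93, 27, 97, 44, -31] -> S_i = Random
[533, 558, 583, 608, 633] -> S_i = 533 + 25*i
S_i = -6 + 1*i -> [-6, -5, -4, -3, -2]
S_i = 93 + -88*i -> [93, 5, -83, -171, -259]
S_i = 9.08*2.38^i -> [9.08, 21.61, 51.43, 122.41, 291.34]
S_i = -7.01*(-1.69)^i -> [-7.01, 11.85, -20.02, 33.84, -57.18]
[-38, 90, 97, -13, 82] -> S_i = Random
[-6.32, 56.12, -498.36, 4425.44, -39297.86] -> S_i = -6.32*(-8.88)^i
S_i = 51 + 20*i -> [51, 71, 91, 111, 131]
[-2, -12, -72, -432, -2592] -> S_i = -2*6^i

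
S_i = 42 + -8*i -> [42, 34, 26, 18, 10]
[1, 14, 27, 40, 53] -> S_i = 1 + 13*i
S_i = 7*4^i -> [7, 28, 112, 448, 1792]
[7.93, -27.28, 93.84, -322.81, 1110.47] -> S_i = 7.93*(-3.44)^i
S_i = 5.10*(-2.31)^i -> [5.1, -11.78, 27.21, -62.86, 145.22]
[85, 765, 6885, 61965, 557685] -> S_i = 85*9^i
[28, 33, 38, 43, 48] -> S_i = 28 + 5*i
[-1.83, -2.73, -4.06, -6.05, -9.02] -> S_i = -1.83*1.49^i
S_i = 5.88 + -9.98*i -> [5.88, -4.1, -14.08, -24.06, -34.04]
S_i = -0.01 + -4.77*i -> [-0.01, -4.78, -9.55, -14.32, -19.09]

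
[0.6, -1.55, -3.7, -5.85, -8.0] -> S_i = 0.60 + -2.15*i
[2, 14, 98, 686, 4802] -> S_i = 2*7^i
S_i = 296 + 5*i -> [296, 301, 306, 311, 316]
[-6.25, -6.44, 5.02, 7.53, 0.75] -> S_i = Random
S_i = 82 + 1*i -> [82, 83, 84, 85, 86]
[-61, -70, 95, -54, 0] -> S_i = Random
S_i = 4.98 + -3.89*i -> [4.98, 1.09, -2.8, -6.69, -10.58]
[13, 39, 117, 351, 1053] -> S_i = 13*3^i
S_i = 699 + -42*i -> [699, 657, 615, 573, 531]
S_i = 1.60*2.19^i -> [1.6, 3.5, 7.67, 16.81, 36.8]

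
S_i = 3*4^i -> [3, 12, 48, 192, 768]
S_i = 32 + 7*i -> [32, 39, 46, 53, 60]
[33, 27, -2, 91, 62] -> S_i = Random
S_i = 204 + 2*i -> [204, 206, 208, 210, 212]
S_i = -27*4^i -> [-27, -108, -432, -1728, -6912]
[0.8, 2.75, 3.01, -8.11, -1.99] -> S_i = Random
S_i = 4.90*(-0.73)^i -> [4.9, -3.58, 2.61, -1.91, 1.39]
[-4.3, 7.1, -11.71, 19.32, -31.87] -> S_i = -4.30*(-1.65)^i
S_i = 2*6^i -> [2, 12, 72, 432, 2592]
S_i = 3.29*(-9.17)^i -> [3.29, -30.17, 276.65, -2536.9, 23263.4]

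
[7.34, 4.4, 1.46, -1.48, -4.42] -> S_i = 7.34 + -2.94*i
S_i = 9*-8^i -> [9, -72, 576, -4608, 36864]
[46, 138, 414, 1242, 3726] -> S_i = 46*3^i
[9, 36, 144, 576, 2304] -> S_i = 9*4^i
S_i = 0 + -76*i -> [0, -76, -152, -228, -304]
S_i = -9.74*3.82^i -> [-9.74, -37.21, -142.13, -542.94, -2074.02]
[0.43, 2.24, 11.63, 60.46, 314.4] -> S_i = 0.43*5.20^i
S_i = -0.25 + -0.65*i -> [-0.25, -0.9, -1.55, -2.2, -2.85]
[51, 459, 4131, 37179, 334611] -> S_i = 51*9^i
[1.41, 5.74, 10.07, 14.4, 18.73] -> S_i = 1.41 + 4.33*i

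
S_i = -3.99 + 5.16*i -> [-3.99, 1.17, 6.33, 11.49, 16.65]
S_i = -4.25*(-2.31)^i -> [-4.25, 9.82, -22.68, 52.39, -121.01]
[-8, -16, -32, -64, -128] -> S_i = -8*2^i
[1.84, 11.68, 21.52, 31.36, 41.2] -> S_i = 1.84 + 9.84*i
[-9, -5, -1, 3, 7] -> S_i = -9 + 4*i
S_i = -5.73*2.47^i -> [-5.73, -14.15, -34.96, -86.35, -213.28]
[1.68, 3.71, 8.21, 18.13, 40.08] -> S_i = 1.68*2.21^i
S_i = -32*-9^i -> [-32, 288, -2592, 23328, -209952]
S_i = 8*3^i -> [8, 24, 72, 216, 648]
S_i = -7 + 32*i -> [-7, 25, 57, 89, 121]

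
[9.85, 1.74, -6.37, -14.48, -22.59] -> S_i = 9.85 + -8.11*i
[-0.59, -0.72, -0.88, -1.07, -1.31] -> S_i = -0.59*1.22^i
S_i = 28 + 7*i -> [28, 35, 42, 49, 56]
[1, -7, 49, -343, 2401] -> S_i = 1*-7^i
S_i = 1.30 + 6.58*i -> [1.3, 7.88, 14.46, 21.04, 27.62]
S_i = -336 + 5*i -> [-336, -331, -326, -321, -316]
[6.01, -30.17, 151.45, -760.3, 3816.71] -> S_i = 6.01*(-5.02)^i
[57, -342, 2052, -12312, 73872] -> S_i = 57*-6^i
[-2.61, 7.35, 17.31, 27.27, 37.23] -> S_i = -2.61 + 9.96*i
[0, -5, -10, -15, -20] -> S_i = 0 + -5*i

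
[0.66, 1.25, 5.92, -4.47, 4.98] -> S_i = Random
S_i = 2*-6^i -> [2, -12, 72, -432, 2592]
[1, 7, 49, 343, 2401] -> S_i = 1*7^i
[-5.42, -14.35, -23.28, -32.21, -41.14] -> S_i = -5.42 + -8.93*i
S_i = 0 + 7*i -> [0, 7, 14, 21, 28]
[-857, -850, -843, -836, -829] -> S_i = -857 + 7*i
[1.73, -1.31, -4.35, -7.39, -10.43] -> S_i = 1.73 + -3.04*i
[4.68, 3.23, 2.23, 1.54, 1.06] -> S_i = 4.68*0.69^i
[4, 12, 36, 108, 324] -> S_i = 4*3^i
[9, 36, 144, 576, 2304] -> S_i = 9*4^i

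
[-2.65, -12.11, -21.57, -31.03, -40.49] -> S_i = -2.65 + -9.46*i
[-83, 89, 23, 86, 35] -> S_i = Random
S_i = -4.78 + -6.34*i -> [-4.78, -11.12, -17.46, -23.8, -30.14]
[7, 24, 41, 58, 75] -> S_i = 7 + 17*i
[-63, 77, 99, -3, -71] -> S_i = Random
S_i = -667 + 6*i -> [-667, -661, -655, -649, -643]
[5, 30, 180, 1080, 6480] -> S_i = 5*6^i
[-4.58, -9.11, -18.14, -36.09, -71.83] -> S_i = -4.58*1.99^i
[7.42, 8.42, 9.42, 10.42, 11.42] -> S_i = 7.42 + 1.00*i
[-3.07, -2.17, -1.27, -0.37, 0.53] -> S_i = -3.07 + 0.90*i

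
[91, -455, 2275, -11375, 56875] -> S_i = 91*-5^i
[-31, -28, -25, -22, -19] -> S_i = -31 + 3*i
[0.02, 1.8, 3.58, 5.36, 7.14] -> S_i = 0.02 + 1.78*i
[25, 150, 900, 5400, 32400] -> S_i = 25*6^i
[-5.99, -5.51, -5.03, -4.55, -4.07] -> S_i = -5.99 + 0.48*i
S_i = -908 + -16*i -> [-908, -924, -940, -956, -972]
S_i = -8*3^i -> [-8, -24, -72, -216, -648]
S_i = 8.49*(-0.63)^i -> [8.49, -5.35, 3.37, -2.12, 1.34]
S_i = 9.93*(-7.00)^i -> [9.93, -69.51, 486.57, -3405.99, 23841.93]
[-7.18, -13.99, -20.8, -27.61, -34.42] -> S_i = -7.18 + -6.81*i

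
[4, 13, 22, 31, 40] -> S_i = 4 + 9*i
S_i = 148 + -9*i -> [148, 139, 130, 121, 112]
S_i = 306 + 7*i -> [306, 313, 320, 327, 334]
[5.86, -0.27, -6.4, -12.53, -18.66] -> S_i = 5.86 + -6.13*i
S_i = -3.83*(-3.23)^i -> [-3.83, 12.37, -39.96, 129.06, -416.88]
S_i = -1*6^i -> [-1, -6, -36, -216, -1296]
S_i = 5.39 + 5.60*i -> [5.39, 10.99, 16.59, 22.19, 27.79]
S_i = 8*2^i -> [8, 16, 32, 64, 128]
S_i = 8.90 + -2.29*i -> [8.9, 6.61, 4.32, 2.03, -0.26]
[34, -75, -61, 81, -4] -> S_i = Random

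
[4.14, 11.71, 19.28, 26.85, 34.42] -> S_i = 4.14 + 7.57*i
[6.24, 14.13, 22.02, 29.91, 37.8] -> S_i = 6.24 + 7.89*i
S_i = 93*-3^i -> [93, -279, 837, -2511, 7533]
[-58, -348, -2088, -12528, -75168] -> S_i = -58*6^i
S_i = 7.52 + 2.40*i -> [7.52, 9.92, 12.32, 14.72, 17.12]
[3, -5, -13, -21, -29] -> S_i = 3 + -8*i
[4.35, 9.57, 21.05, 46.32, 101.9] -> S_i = 4.35*2.20^i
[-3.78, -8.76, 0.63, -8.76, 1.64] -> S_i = Random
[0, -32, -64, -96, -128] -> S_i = 0 + -32*i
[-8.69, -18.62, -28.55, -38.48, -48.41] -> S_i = -8.69 + -9.93*i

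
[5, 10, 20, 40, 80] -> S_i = 5*2^i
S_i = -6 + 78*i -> [-6, 72, 150, 228, 306]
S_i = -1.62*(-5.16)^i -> [-1.62, 8.36, -43.13, 222.57, -1148.45]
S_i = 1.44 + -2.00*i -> [1.44, -0.56, -2.56, -4.56, -6.56]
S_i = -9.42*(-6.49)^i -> [-9.42, 61.14, -396.77, 2575.05, -16712.05]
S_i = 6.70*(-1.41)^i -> [6.7, -9.45, 13.32, -18.78, 26.48]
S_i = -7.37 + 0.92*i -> [-7.37, -6.45, -5.53, -4.61, -3.69]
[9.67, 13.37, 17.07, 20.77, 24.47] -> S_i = 9.67 + 3.70*i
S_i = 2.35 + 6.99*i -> [2.35, 9.34, 16.33, 23.32, 30.31]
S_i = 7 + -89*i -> [7, -82, -171, -260, -349]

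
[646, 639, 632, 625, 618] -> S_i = 646 + -7*i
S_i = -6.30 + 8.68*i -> [-6.3, 2.38, 11.06, 19.74, 28.42]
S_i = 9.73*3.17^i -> [9.73, 30.84, 97.78, 309.95, 982.54]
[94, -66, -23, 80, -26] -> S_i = Random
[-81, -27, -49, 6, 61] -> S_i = Random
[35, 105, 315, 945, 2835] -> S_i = 35*3^i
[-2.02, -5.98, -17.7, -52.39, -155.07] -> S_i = -2.02*2.96^i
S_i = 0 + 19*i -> [0, 19, 38, 57, 76]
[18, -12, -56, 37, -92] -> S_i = Random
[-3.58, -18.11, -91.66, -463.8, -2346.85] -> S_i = -3.58*5.06^i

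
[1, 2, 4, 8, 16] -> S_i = 1*2^i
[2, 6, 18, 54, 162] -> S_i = 2*3^i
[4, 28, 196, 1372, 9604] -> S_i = 4*7^i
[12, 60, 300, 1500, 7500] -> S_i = 12*5^i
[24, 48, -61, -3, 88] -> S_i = Random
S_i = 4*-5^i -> [4, -20, 100, -500, 2500]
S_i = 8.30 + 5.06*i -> [8.3, 13.36, 18.42, 23.48, 28.54]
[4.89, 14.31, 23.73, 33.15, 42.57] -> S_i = 4.89 + 9.42*i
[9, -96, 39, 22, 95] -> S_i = Random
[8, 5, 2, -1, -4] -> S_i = 8 + -3*i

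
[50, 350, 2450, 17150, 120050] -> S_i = 50*7^i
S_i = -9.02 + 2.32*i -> [-9.02, -6.7, -4.38, -2.06, 0.26]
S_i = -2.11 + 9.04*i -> [-2.11, 6.93, 15.97, 25.01, 34.05]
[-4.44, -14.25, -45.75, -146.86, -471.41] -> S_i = -4.44*3.21^i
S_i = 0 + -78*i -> [0, -78, -156, -234, -312]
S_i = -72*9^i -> [-72, -648, -5832, -52488, -472392]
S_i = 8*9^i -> [8, 72, 648, 5832, 52488]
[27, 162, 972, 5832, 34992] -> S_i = 27*6^i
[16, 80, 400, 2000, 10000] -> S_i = 16*5^i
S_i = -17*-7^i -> [-17, 119, -833, 5831, -40817]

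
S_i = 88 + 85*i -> [88, 173, 258, 343, 428]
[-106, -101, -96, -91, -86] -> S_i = -106 + 5*i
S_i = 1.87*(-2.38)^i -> [1.87, -4.45, 10.59, -25.21, 60.0]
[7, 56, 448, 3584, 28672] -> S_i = 7*8^i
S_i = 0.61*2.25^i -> [0.61, 1.37, 3.09, 6.95, 15.63]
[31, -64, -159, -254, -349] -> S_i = 31 + -95*i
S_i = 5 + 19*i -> [5, 24, 43, 62, 81]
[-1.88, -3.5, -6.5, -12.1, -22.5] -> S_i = -1.88*1.86^i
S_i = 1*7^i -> [1, 7, 49, 343, 2401]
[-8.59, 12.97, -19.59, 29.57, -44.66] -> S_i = -8.59*(-1.51)^i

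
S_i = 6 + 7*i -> [6, 13, 20, 27, 34]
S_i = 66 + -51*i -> [66, 15, -36, -87, -138]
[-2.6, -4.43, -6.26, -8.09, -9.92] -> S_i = -2.60 + -1.83*i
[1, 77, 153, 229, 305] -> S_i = 1 + 76*i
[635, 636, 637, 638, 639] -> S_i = 635 + 1*i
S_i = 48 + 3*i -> [48, 51, 54, 57, 60]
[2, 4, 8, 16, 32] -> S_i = 2*2^i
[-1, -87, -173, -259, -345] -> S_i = -1 + -86*i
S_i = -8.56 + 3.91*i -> [-8.56, -4.65, -0.74, 3.17, 7.08]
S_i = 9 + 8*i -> [9, 17, 25, 33, 41]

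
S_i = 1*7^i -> [1, 7, 49, 343, 2401]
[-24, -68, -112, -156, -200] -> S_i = -24 + -44*i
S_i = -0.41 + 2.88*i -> [-0.41, 2.47, 5.35, 8.23, 11.11]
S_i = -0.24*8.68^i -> [-0.24, -2.08, -18.08, -156.95, -1362.35]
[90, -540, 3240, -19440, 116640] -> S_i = 90*-6^i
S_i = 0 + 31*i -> [0, 31, 62, 93, 124]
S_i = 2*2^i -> [2, 4, 8, 16, 32]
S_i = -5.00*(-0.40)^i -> [-5.0, 2.0, -0.8, 0.32, -0.13]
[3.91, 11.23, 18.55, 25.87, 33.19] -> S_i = 3.91 + 7.32*i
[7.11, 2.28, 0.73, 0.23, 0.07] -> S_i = 7.11*0.32^i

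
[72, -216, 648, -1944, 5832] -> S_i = 72*-3^i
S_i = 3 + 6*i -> [3, 9, 15, 21, 27]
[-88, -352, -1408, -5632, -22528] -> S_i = -88*4^i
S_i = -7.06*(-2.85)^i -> [-7.06, 20.12, -57.34, 163.43, -465.78]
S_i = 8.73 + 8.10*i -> [8.73, 16.83, 24.93, 33.03, 41.13]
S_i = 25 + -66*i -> [25, -41, -107, -173, -239]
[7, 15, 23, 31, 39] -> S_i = 7 + 8*i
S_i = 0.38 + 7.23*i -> [0.38, 7.61, 14.84, 22.07, 29.3]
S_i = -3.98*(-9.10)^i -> [-3.98, 36.22, -329.58, 2999.21, -27292.83]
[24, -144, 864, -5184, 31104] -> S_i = 24*-6^i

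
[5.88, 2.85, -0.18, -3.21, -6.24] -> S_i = 5.88 + -3.03*i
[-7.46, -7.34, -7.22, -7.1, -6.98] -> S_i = -7.46 + 0.12*i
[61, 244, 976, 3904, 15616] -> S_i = 61*4^i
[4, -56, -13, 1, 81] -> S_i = Random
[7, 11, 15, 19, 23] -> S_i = 7 + 4*i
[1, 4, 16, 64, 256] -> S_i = 1*4^i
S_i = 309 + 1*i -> [309, 310, 311, 312, 313]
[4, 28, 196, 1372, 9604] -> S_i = 4*7^i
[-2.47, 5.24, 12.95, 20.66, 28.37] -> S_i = -2.47 + 7.71*i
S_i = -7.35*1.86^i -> [-7.35, -13.67, -25.43, -47.3, -87.97]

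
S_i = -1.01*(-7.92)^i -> [-1.01, 8.0, -63.35, 501.76, -3973.95]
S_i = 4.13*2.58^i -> [4.13, 10.66, 27.49, 70.93, 182.99]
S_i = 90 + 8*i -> [90, 98, 106, 114, 122]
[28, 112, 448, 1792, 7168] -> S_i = 28*4^i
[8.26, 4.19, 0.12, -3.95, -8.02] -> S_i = 8.26 + -4.07*i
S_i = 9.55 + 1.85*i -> [9.55, 11.4, 13.25, 15.1, 16.95]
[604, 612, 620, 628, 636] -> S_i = 604 + 8*i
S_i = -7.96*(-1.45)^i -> [-7.96, 11.54, -16.74, 24.27, -35.19]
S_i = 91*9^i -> [91, 819, 7371, 66339, 597051]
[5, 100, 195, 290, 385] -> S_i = 5 + 95*i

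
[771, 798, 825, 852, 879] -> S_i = 771 + 27*i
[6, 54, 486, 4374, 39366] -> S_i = 6*9^i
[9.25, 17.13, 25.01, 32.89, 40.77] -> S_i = 9.25 + 7.88*i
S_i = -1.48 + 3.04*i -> [-1.48, 1.56, 4.6, 7.64, 10.68]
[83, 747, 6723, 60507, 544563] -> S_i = 83*9^i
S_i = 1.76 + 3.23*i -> [1.76, 4.99, 8.22, 11.45, 14.68]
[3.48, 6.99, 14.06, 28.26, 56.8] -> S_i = 3.48*2.01^i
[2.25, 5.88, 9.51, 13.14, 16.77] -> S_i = 2.25 + 3.63*i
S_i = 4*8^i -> [4, 32, 256, 2048, 16384]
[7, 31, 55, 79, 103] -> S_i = 7 + 24*i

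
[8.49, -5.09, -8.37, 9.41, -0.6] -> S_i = Random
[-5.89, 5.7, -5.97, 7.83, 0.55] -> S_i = Random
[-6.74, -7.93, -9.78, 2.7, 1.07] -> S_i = Random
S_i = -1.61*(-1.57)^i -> [-1.61, 2.53, -3.97, 6.23, -9.78]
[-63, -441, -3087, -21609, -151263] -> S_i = -63*7^i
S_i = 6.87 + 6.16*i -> [6.87, 13.03, 19.19, 25.35, 31.51]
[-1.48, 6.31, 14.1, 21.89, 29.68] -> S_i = -1.48 + 7.79*i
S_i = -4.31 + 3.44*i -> [-4.31, -0.87, 2.57, 6.01, 9.45]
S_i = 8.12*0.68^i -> [8.12, 5.52, 3.75, 2.55, 1.74]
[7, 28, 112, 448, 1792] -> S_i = 7*4^i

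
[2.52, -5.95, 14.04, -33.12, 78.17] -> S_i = 2.52*(-2.36)^i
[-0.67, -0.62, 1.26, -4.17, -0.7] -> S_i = Random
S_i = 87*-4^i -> [87, -348, 1392, -5568, 22272]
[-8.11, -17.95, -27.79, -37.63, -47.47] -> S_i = -8.11 + -9.84*i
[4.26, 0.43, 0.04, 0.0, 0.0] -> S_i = 4.26*0.10^i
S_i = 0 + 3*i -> [0, 3, 6, 9, 12]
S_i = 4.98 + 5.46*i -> [4.98, 10.44, 15.9, 21.36, 26.82]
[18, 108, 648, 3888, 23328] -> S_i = 18*6^i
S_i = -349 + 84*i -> [-349, -265, -181, -97, -13]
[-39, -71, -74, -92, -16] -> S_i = Random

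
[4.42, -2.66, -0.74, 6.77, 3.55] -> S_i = Random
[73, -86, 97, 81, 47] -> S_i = Random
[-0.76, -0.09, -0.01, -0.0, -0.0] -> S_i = -0.76*0.12^i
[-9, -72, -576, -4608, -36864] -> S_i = -9*8^i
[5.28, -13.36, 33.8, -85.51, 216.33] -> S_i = 5.28*(-2.53)^i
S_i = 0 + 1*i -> [0, 1, 2, 3, 4]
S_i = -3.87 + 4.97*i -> [-3.87, 1.1, 6.07, 11.04, 16.01]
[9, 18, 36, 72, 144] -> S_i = 9*2^i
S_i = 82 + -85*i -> [82, -3, -88, -173, -258]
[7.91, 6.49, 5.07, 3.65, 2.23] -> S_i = 7.91 + -1.42*i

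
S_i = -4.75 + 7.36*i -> [-4.75, 2.61, 9.97, 17.33, 24.69]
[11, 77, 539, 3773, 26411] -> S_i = 11*7^i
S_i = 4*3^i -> [4, 12, 36, 108, 324]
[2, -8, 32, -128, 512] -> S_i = 2*-4^i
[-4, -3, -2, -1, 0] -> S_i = -4 + 1*i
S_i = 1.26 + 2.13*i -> [1.26, 3.39, 5.52, 7.65, 9.78]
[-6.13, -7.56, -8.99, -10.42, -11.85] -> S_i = -6.13 + -1.43*i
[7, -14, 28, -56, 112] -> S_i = 7*-2^i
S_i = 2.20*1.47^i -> [2.2, 3.23, 4.75, 6.99, 10.27]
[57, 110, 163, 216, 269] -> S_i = 57 + 53*i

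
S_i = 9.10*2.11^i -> [9.1, 19.2, 40.51, 85.48, 180.37]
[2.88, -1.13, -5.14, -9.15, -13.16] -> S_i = 2.88 + -4.01*i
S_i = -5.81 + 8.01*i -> [-5.81, 2.2, 10.21, 18.22, 26.23]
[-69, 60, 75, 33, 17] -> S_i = Random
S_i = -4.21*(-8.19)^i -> [-4.21, 34.48, -282.39, 2312.78, -18941.65]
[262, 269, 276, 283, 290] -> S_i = 262 + 7*i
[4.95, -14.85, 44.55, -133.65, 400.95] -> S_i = 4.95*(-3.00)^i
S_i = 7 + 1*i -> [7, 8, 9, 10, 11]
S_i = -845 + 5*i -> [-845, -840, -835, -830, -825]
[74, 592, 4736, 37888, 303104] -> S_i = 74*8^i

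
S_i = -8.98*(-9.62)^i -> [-8.98, 86.39, -831.05, 7994.69, -76908.9]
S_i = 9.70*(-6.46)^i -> [9.7, -62.66, 404.8, -2614.99, 16892.81]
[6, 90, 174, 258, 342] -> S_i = 6 + 84*i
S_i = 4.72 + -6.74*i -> [4.72, -2.02, -8.76, -15.5, -22.24]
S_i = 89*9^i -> [89, 801, 7209, 64881, 583929]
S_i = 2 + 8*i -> [2, 10, 18, 26, 34]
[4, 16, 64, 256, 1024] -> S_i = 4*4^i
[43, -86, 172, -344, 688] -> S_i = 43*-2^i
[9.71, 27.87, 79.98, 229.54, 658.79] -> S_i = 9.71*2.87^i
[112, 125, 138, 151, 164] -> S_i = 112 + 13*i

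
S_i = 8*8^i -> [8, 64, 512, 4096, 32768]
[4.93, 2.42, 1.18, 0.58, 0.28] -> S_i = 4.93*0.49^i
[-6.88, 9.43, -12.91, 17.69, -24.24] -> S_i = -6.88*(-1.37)^i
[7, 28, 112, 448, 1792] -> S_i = 7*4^i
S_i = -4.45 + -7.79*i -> [-4.45, -12.24, -20.03, -27.82, -35.61]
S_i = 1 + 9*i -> [1, 10, 19, 28, 37]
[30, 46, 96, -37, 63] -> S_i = Random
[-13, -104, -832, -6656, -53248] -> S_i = -13*8^i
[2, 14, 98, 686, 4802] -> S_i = 2*7^i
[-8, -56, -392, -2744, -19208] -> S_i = -8*7^i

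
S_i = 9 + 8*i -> [9, 17, 25, 33, 41]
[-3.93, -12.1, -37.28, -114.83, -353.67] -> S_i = -3.93*3.08^i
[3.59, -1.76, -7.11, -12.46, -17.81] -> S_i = 3.59 + -5.35*i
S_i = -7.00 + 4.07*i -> [-7.0, -2.93, 1.14, 5.21, 9.28]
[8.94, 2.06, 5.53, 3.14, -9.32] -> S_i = Random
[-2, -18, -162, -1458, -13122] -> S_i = -2*9^i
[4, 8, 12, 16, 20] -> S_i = 4 + 4*i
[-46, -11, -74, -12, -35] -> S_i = Random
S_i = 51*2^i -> [51, 102, 204, 408, 816]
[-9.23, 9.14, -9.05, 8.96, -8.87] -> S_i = -9.23*(-0.99)^i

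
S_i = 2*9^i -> [2, 18, 162, 1458, 13122]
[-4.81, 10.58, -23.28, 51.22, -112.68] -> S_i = -4.81*(-2.20)^i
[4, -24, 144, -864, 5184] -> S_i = 4*-6^i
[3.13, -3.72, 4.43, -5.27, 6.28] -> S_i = 3.13*(-1.19)^i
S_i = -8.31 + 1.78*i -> [-8.31, -6.53, -4.75, -2.97, -1.19]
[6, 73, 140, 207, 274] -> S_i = 6 + 67*i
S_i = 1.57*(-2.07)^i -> [1.57, -3.25, 6.73, -13.93, 28.83]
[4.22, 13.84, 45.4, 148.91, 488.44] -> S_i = 4.22*3.28^i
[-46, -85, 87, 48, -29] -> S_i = Random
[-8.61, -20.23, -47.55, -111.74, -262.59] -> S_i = -8.61*2.35^i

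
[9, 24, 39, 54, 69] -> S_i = 9 + 15*i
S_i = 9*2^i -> [9, 18, 36, 72, 144]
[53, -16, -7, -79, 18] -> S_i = Random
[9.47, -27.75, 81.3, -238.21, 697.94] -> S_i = 9.47*(-2.93)^i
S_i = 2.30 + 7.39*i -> [2.3, 9.69, 17.08, 24.47, 31.86]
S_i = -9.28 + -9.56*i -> [-9.28, -18.84, -28.4, -37.96, -47.52]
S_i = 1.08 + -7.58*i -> [1.08, -6.5, -14.08, -21.66, -29.24]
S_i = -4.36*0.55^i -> [-4.36, -2.4, -1.32, -0.73, -0.4]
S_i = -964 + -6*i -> [-964, -970, -976, -982, -988]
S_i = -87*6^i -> [-87, -522, -3132, -18792, -112752]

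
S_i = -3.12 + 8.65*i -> [-3.12, 5.53, 14.18, 22.83, 31.48]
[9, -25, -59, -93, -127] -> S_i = 9 + -34*i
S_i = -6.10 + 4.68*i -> [-6.1, -1.42, 3.26, 7.94, 12.62]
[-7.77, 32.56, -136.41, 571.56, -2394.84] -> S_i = -7.77*(-4.19)^i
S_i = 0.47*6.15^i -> [0.47, 2.89, 17.78, 109.33, 672.35]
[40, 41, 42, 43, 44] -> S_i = 40 + 1*i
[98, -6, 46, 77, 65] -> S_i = Random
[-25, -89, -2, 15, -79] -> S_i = Random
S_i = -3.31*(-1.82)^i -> [-3.31, 6.02, -10.96, 19.95, -36.32]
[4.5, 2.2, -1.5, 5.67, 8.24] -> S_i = Random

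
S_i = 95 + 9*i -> [95, 104, 113, 122, 131]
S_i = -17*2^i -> [-17, -34, -68, -136, -272]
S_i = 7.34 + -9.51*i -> [7.34, -2.17, -11.68, -21.19, -30.7]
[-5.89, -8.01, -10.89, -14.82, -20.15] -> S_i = -5.89*1.36^i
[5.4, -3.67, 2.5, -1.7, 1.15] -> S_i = 5.40*(-0.68)^i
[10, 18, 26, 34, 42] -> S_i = 10 + 8*i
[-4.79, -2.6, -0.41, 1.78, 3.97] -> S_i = -4.79 + 2.19*i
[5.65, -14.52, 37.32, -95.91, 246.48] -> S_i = 5.65*(-2.57)^i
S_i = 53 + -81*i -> [53, -28, -109, -190, -271]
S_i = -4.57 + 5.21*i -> [-4.57, 0.64, 5.85, 11.06, 16.27]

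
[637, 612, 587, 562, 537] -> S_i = 637 + -25*i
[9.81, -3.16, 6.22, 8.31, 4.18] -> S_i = Random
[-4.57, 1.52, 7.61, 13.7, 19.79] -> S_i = -4.57 + 6.09*i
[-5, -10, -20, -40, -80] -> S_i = -5*2^i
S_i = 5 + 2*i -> [5, 7, 9, 11, 13]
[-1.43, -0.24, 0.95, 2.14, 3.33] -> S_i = -1.43 + 1.19*i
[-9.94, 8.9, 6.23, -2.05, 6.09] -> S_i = Random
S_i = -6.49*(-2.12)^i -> [-6.49, 13.76, -29.17, 61.84, -131.1]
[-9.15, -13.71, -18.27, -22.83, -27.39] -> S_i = -9.15 + -4.56*i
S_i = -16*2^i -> [-16, -32, -64, -128, -256]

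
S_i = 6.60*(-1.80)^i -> [6.6, -11.88, 21.38, -38.49, 69.28]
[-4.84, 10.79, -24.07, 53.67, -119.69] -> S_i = -4.84*(-2.23)^i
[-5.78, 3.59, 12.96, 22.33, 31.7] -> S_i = -5.78 + 9.37*i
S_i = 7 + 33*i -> [7, 40, 73, 106, 139]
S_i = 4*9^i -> [4, 36, 324, 2916, 26244]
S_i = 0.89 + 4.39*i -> [0.89, 5.28, 9.67, 14.06, 18.45]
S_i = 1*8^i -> [1, 8, 64, 512, 4096]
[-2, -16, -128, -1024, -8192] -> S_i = -2*8^i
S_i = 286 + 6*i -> [286, 292, 298, 304, 310]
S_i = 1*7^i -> [1, 7, 49, 343, 2401]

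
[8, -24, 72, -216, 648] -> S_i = 8*-3^i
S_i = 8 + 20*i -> [8, 28, 48, 68, 88]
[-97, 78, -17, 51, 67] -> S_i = Random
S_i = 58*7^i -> [58, 406, 2842, 19894, 139258]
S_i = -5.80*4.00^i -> [-5.8, -23.2, -92.8, -371.2, -1484.8]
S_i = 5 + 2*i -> [5, 7, 9, 11, 13]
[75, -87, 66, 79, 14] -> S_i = Random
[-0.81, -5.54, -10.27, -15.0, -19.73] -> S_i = -0.81 + -4.73*i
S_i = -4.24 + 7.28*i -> [-4.24, 3.04, 10.32, 17.6, 24.88]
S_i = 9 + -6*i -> [9, 3, -3, -9, -15]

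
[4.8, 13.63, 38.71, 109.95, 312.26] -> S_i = 4.80*2.84^i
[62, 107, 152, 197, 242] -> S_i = 62 + 45*i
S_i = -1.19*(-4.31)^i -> [-1.19, 5.13, -22.11, 95.27, -410.64]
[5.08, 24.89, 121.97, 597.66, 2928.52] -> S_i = 5.08*4.90^i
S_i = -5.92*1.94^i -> [-5.92, -11.48, -22.28, -43.22, -83.85]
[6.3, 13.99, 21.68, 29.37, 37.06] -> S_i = 6.30 + 7.69*i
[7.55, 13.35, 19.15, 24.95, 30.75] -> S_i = 7.55 + 5.80*i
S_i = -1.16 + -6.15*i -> [-1.16, -7.31, -13.46, -19.61, -25.76]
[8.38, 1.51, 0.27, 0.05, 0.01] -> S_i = 8.38*0.18^i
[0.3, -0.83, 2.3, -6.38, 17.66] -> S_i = 0.30*(-2.77)^i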